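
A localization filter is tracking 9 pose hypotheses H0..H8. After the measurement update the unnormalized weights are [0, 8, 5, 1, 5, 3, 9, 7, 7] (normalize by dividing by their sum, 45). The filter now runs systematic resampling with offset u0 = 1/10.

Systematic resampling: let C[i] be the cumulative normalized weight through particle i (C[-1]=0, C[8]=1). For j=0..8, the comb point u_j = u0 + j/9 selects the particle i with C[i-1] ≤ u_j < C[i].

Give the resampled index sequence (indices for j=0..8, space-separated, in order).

C = [0, 8/45, 13/45, 14/45, 19/45, 22/45, 31/45, 38/45, 1]
j=0: u_0=1/10 ∈ [0, 8/45) → index 1
j=1: u_1=19/90 ∈ [8/45, 13/45) → index 2
j=2: u_2=29/90 ∈ [14/45, 19/45) → index 4
j=3: u_3=13/30 ∈ [19/45, 22/45) → index 5
j=4: u_4=49/90 ∈ [22/45, 31/45) → index 6
j=5: u_5=59/90 ∈ [22/45, 31/45) → index 6
j=6: u_6=23/30 ∈ [31/45, 38/45) → index 7
j=7: u_7=79/90 ∈ [38/45, 1) → index 8
j=8: u_8=89/90 ∈ [38/45, 1) → index 8

1 2 4 5 6 6 7 8 8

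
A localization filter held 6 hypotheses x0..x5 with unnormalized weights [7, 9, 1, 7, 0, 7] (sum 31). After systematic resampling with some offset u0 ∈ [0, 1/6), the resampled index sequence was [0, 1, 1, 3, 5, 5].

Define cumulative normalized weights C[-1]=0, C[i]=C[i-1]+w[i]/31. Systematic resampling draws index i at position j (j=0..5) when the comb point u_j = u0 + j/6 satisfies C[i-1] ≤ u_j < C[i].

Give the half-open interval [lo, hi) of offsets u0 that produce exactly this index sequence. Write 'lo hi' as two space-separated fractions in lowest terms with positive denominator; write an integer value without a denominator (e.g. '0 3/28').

10/93 1/6

C = [7/31, 16/31, 17/31, 24/31, 24/31, 1]
j=0 picked index 0: u0 ∈ [0, 7/31)
j=1 picked index 1: u0 ∈ [11/186, 65/186)
j=2 picked index 1: u0 ∈ [-10/93, 17/93)
j=3 picked index 3: u0 ∈ [3/62, 17/62)
j=4 picked index 5: u0 ∈ [10/93, 1/3)
j=5 picked index 5: u0 ∈ [-11/186, 1/6)
intersection: [10/93, 1/6)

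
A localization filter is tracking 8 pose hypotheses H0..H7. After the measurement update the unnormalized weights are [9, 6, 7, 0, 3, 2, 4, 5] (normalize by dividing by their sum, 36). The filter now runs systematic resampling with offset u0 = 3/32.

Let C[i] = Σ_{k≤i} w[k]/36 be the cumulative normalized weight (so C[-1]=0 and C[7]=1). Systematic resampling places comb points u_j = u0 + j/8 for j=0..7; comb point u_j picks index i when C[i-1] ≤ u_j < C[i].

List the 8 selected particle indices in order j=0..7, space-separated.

0 0 1 2 2 5 6 7

C = [1/4, 5/12, 11/18, 11/18, 25/36, 3/4, 31/36, 1]
j=0: u_0=3/32 ∈ [0, 1/4) → index 0
j=1: u_1=7/32 ∈ [0, 1/4) → index 0
j=2: u_2=11/32 ∈ [1/4, 5/12) → index 1
j=3: u_3=15/32 ∈ [5/12, 11/18) → index 2
j=4: u_4=19/32 ∈ [5/12, 11/18) → index 2
j=5: u_5=23/32 ∈ [25/36, 3/4) → index 5
j=6: u_6=27/32 ∈ [3/4, 31/36) → index 6
j=7: u_7=31/32 ∈ [31/36, 1) → index 7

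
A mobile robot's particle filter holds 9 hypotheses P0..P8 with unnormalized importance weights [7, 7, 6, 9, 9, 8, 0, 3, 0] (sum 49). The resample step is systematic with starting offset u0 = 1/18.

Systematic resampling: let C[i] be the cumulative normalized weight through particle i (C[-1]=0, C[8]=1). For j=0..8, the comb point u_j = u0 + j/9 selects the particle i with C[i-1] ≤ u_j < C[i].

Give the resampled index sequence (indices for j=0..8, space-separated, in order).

0 1 1 2 3 4 4 5 7

C = [1/7, 2/7, 20/49, 29/49, 38/49, 46/49, 46/49, 1, 1]
j=0: u_0=1/18 ∈ [0, 1/7) → index 0
j=1: u_1=1/6 ∈ [1/7, 2/7) → index 1
j=2: u_2=5/18 ∈ [1/7, 2/7) → index 1
j=3: u_3=7/18 ∈ [2/7, 20/49) → index 2
j=4: u_4=1/2 ∈ [20/49, 29/49) → index 3
j=5: u_5=11/18 ∈ [29/49, 38/49) → index 4
j=6: u_6=13/18 ∈ [29/49, 38/49) → index 4
j=7: u_7=5/6 ∈ [38/49, 46/49) → index 5
j=8: u_8=17/18 ∈ [46/49, 1) → index 7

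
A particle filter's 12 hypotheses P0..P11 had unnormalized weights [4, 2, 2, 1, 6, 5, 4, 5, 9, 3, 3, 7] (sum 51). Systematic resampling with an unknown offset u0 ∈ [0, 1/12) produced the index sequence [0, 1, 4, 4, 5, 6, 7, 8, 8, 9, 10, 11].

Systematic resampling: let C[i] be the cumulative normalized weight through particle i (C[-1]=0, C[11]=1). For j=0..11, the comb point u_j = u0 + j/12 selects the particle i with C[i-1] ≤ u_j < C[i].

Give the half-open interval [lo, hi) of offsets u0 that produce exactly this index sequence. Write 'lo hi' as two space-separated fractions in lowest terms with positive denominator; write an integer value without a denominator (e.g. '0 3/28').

1/102 1/34

C = [4/51, 2/17, 8/51, 3/17, 5/17, 20/51, 8/17, 29/51, 38/51, 41/51, 44/51, 1]
j=0 picked index 0: u0 ∈ [0, 4/51)
j=1 picked index 1: u0 ∈ [-1/204, 7/204)
j=2 picked index 4: u0 ∈ [1/102, 13/102)
j=3 picked index 4: u0 ∈ [-5/68, 3/68)
j=4 picked index 5: u0 ∈ [-2/51, 1/17)
j=5 picked index 6: u0 ∈ [-5/204, 11/204)
j=6 picked index 7: u0 ∈ [-1/34, 7/102)
j=7 picked index 8: u0 ∈ [-1/68, 11/68)
j=8 picked index 8: u0 ∈ [-5/51, 4/51)
j=9 picked index 9: u0 ∈ [-1/204, 11/204)
j=10 picked index 10: u0 ∈ [-1/34, 1/34)
j=11 picked index 11: u0 ∈ [-11/204, 1/12)
intersection: [1/102, 1/34)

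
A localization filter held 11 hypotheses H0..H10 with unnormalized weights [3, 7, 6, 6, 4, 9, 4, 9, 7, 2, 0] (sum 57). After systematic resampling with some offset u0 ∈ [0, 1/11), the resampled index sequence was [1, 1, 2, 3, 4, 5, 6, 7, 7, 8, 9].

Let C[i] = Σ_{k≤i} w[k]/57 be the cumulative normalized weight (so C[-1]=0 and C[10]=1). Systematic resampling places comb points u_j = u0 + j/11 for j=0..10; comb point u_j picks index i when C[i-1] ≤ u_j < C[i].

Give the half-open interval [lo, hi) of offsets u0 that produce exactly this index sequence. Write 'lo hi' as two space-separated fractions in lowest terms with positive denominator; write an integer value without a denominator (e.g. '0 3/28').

C = [1/19, 10/57, 16/57, 22/57, 26/57, 35/57, 13/19, 16/19, 55/57, 1, 1]
j=0 picked index 1: u0 ∈ [1/19, 10/57)
j=1 picked index 1: u0 ∈ [-8/209, 53/627)
j=2 picked index 2: u0 ∈ [-4/627, 62/627)
j=3 picked index 3: u0 ∈ [5/627, 71/627)
j=4 picked index 4: u0 ∈ [14/627, 58/627)
j=5 picked index 5: u0 ∈ [1/627, 100/627)
j=6 picked index 6: u0 ∈ [43/627, 29/209)
j=7 picked index 7: u0 ∈ [10/209, 43/209)
j=8 picked index 7: u0 ∈ [-9/209, 24/209)
j=9 picked index 8: u0 ∈ [5/209, 92/627)
j=10 picked index 9: u0 ∈ [35/627, 1/11)
intersection: [43/627, 53/627)

43/627 53/627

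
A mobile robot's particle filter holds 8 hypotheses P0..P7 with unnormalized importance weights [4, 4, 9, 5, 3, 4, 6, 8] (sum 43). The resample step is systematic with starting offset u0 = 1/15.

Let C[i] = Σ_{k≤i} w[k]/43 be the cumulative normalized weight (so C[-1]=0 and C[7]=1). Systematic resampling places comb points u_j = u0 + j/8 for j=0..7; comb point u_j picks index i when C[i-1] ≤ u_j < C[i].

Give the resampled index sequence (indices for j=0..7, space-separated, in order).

0 2 2 3 4 6 7 7

C = [4/43, 8/43, 17/43, 22/43, 25/43, 29/43, 35/43, 1]
j=0: u_0=1/15 ∈ [0, 4/43) → index 0
j=1: u_1=23/120 ∈ [8/43, 17/43) → index 2
j=2: u_2=19/60 ∈ [8/43, 17/43) → index 2
j=3: u_3=53/120 ∈ [17/43, 22/43) → index 3
j=4: u_4=17/30 ∈ [22/43, 25/43) → index 4
j=5: u_5=83/120 ∈ [29/43, 35/43) → index 6
j=6: u_6=49/60 ∈ [35/43, 1) → index 7
j=7: u_7=113/120 ∈ [35/43, 1) → index 7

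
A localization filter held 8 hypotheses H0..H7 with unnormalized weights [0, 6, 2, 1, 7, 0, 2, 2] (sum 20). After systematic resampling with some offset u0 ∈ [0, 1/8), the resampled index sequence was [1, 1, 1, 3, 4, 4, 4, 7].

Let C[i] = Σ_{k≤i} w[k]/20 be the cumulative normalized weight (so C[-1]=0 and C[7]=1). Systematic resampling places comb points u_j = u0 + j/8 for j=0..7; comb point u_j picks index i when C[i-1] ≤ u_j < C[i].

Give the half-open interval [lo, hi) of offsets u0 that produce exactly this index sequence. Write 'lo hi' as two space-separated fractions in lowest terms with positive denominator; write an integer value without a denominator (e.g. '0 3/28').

1/40 1/20

C = [0, 3/10, 2/5, 9/20, 4/5, 4/5, 9/10, 1]
j=0 picked index 1: u0 ∈ [0, 3/10)
j=1 picked index 1: u0 ∈ [-1/8, 7/40)
j=2 picked index 1: u0 ∈ [-1/4, 1/20)
j=3 picked index 3: u0 ∈ [1/40, 3/40)
j=4 picked index 4: u0 ∈ [-1/20, 3/10)
j=5 picked index 4: u0 ∈ [-7/40, 7/40)
j=6 picked index 4: u0 ∈ [-3/10, 1/20)
j=7 picked index 7: u0 ∈ [1/40, 1/8)
intersection: [1/40, 1/20)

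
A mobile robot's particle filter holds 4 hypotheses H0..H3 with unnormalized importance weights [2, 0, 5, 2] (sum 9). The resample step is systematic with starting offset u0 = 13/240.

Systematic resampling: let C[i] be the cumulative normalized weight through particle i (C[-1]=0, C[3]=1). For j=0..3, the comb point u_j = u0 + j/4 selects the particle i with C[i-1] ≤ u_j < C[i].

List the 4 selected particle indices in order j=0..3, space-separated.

0 2 2 3

C = [2/9, 2/9, 7/9, 1]
j=0: u_0=13/240 ∈ [0, 2/9) → index 0
j=1: u_1=73/240 ∈ [2/9, 7/9) → index 2
j=2: u_2=133/240 ∈ [2/9, 7/9) → index 2
j=3: u_3=193/240 ∈ [7/9, 1) → index 3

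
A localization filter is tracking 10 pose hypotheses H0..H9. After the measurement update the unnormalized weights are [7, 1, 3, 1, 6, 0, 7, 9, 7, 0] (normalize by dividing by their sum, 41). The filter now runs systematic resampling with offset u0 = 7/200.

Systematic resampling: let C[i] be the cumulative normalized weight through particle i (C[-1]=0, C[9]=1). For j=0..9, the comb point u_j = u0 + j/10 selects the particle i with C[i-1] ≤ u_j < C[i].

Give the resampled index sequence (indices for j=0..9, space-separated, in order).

0 0 2 4 4 6 7 7 8 8

C = [7/41, 8/41, 11/41, 12/41, 18/41, 18/41, 25/41, 34/41, 1, 1]
j=0: u_0=7/200 ∈ [0, 7/41) → index 0
j=1: u_1=27/200 ∈ [0, 7/41) → index 0
j=2: u_2=47/200 ∈ [8/41, 11/41) → index 2
j=3: u_3=67/200 ∈ [12/41, 18/41) → index 4
j=4: u_4=87/200 ∈ [12/41, 18/41) → index 4
j=5: u_5=107/200 ∈ [18/41, 25/41) → index 6
j=6: u_6=127/200 ∈ [25/41, 34/41) → index 7
j=7: u_7=147/200 ∈ [25/41, 34/41) → index 7
j=8: u_8=167/200 ∈ [34/41, 1) → index 8
j=9: u_9=187/200 ∈ [34/41, 1) → index 8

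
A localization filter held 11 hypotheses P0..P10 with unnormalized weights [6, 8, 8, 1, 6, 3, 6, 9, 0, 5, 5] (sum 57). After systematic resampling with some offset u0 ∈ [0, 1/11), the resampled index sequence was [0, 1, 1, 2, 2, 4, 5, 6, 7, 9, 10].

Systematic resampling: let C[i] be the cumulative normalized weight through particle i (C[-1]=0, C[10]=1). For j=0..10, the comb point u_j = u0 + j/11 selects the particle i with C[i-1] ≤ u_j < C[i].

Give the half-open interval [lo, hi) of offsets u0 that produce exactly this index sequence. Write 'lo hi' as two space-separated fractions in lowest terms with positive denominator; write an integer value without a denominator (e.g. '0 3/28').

C = [2/19, 14/57, 22/57, 23/57, 29/57, 32/57, 2/3, 47/57, 47/57, 52/57, 1]
j=0 picked index 0: u0 ∈ [0, 2/19)
j=1 picked index 1: u0 ∈ [3/209, 97/627)
j=2 picked index 1: u0 ∈ [-16/209, 40/627)
j=3 picked index 2: u0 ∈ [-17/627, 71/627)
j=4 picked index 2: u0 ∈ [-74/627, 14/627)
j=5 picked index 4: u0 ∈ [-32/627, 34/627)
j=6 picked index 5: u0 ∈ [-23/627, 10/627)
j=7 picked index 6: u0 ∈ [-47/627, 1/33)
j=8 picked index 7: u0 ∈ [-2/33, 61/627)
j=9 picked index 9: u0 ∈ [4/627, 59/627)
j=10 picked index 10: u0 ∈ [2/627, 1/11)
intersection: [3/209, 10/627)

3/209 10/627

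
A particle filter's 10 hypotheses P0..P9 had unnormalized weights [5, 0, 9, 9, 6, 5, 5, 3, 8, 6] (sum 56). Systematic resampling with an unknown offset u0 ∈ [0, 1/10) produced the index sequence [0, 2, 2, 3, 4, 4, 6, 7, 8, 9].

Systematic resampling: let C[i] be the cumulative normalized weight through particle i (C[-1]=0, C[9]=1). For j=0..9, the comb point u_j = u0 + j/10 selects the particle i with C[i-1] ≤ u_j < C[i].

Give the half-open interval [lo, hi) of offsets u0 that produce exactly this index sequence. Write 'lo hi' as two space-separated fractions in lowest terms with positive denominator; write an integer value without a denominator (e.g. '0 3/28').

C = [5/56, 5/56, 1/4, 23/56, 29/56, 17/28, 39/56, 3/4, 25/28, 1]
j=0 picked index 0: u0 ∈ [0, 5/56)
j=1 picked index 2: u0 ∈ [-3/280, 3/20)
j=2 picked index 2: u0 ∈ [-31/280, 1/20)
j=3 picked index 3: u0 ∈ [-1/20, 31/280)
j=4 picked index 4: u0 ∈ [3/280, 33/280)
j=5 picked index 4: u0 ∈ [-5/56, 1/56)
j=6 picked index 6: u0 ∈ [1/140, 27/280)
j=7 picked index 7: u0 ∈ [-1/280, 1/20)
j=8 picked index 8: u0 ∈ [-1/20, 13/140)
j=9 picked index 9: u0 ∈ [-1/140, 1/10)
intersection: [3/280, 1/56)

3/280 1/56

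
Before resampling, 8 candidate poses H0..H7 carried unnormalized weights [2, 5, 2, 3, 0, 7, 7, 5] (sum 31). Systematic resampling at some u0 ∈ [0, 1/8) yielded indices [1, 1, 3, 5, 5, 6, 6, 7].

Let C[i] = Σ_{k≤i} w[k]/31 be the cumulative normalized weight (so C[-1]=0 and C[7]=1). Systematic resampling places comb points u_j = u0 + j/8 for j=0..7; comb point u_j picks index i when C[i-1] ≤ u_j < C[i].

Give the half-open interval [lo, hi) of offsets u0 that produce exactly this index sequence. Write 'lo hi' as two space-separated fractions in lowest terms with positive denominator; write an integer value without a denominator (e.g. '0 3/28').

C = [2/31, 7/31, 9/31, 12/31, 12/31, 19/31, 26/31, 1]
j=0 picked index 1: u0 ∈ [2/31, 7/31)
j=1 picked index 1: u0 ∈ [-15/248, 25/248)
j=2 picked index 3: u0 ∈ [5/124, 17/124)
j=3 picked index 5: u0 ∈ [3/248, 59/248)
j=4 picked index 5: u0 ∈ [-7/62, 7/62)
j=5 picked index 6: u0 ∈ [-3/248, 53/248)
j=6 picked index 6: u0 ∈ [-17/124, 11/124)
j=7 picked index 7: u0 ∈ [-9/248, 1/8)
intersection: [2/31, 11/124)

2/31 11/124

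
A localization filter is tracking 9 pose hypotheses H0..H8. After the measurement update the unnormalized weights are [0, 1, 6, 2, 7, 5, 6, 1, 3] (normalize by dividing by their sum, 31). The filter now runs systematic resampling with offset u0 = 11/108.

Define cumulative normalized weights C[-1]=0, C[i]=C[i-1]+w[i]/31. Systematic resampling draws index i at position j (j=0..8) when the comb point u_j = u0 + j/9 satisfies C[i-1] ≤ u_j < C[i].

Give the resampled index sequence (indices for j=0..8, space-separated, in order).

C = [0, 1/31, 7/31, 9/31, 16/31, 21/31, 27/31, 28/31, 1]
j=0: u_0=11/108 ∈ [1/31, 7/31) → index 2
j=1: u_1=23/108 ∈ [1/31, 7/31) → index 2
j=2: u_2=35/108 ∈ [9/31, 16/31) → index 4
j=3: u_3=47/108 ∈ [9/31, 16/31) → index 4
j=4: u_4=59/108 ∈ [16/31, 21/31) → index 5
j=5: u_5=71/108 ∈ [16/31, 21/31) → index 5
j=6: u_6=83/108 ∈ [21/31, 27/31) → index 6
j=7: u_7=95/108 ∈ [27/31, 28/31) → index 7
j=8: u_8=107/108 ∈ [28/31, 1) → index 8

2 2 4 4 5 5 6 7 8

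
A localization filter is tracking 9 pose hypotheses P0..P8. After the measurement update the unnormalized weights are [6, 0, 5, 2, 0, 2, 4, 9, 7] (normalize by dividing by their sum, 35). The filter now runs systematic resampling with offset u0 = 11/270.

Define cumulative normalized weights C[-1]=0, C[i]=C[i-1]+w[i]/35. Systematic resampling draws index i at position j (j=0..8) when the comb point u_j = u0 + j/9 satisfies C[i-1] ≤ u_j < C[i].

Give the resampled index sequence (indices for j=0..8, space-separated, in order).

C = [6/35, 6/35, 11/35, 13/35, 13/35, 3/7, 19/35, 4/5, 1]
j=0: u_0=11/270 ∈ [0, 6/35) → index 0
j=1: u_1=41/270 ∈ [0, 6/35) → index 0
j=2: u_2=71/270 ∈ [6/35, 11/35) → index 2
j=3: u_3=101/270 ∈ [13/35, 3/7) → index 5
j=4: u_4=131/270 ∈ [3/7, 19/35) → index 6
j=5: u_5=161/270 ∈ [19/35, 4/5) → index 7
j=6: u_6=191/270 ∈ [19/35, 4/5) → index 7
j=7: u_7=221/270 ∈ [4/5, 1) → index 8
j=8: u_8=251/270 ∈ [4/5, 1) → index 8

0 0 2 5 6 7 7 8 8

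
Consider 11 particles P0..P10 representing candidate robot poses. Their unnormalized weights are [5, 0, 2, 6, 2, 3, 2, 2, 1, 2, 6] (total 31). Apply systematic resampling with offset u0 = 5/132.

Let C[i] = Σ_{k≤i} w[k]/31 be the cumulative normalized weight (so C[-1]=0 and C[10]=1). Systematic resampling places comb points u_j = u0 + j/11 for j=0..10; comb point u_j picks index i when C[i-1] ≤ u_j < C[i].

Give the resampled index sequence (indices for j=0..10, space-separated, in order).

0 0 2 3 3 5 6 7 9 10 10

C = [5/31, 5/31, 7/31, 13/31, 15/31, 18/31, 20/31, 22/31, 23/31, 25/31, 1]
j=0: u_0=5/132 ∈ [0, 5/31) → index 0
j=1: u_1=17/132 ∈ [0, 5/31) → index 0
j=2: u_2=29/132 ∈ [5/31, 7/31) → index 2
j=3: u_3=41/132 ∈ [7/31, 13/31) → index 3
j=4: u_4=53/132 ∈ [7/31, 13/31) → index 3
j=5: u_5=65/132 ∈ [15/31, 18/31) → index 5
j=6: u_6=7/12 ∈ [18/31, 20/31) → index 6
j=7: u_7=89/132 ∈ [20/31, 22/31) → index 7
j=8: u_8=101/132 ∈ [23/31, 25/31) → index 9
j=9: u_9=113/132 ∈ [25/31, 1) → index 10
j=10: u_10=125/132 ∈ [25/31, 1) → index 10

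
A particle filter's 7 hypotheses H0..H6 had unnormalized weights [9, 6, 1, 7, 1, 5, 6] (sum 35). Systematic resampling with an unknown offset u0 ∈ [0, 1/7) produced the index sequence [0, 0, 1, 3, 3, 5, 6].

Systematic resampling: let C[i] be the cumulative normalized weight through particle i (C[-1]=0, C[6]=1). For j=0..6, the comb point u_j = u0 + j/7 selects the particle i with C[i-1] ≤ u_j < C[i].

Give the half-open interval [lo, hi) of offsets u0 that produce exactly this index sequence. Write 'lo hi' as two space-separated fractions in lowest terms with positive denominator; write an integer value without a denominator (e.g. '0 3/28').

1/35 3/35

C = [9/35, 3/7, 16/35, 23/35, 24/35, 29/35, 1]
j=0 picked index 0: u0 ∈ [0, 9/35)
j=1 picked index 0: u0 ∈ [-1/7, 4/35)
j=2 picked index 1: u0 ∈ [-1/35, 1/7)
j=3 picked index 3: u0 ∈ [1/35, 8/35)
j=4 picked index 3: u0 ∈ [-4/35, 3/35)
j=5 picked index 5: u0 ∈ [-1/35, 4/35)
j=6 picked index 6: u0 ∈ [-1/35, 1/7)
intersection: [1/35, 3/35)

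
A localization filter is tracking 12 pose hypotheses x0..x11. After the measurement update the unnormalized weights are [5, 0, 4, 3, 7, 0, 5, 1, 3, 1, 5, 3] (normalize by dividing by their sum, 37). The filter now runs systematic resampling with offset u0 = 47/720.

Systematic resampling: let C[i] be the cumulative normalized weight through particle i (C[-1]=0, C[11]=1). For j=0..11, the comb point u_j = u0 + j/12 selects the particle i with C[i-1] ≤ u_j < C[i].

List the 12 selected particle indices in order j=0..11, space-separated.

C = [5/37, 5/37, 9/37, 12/37, 19/37, 19/37, 24/37, 25/37, 28/37, 29/37, 34/37, 1]
j=0: u_0=47/720 ∈ [0, 5/37) → index 0
j=1: u_1=107/720 ∈ [5/37, 9/37) → index 2
j=2: u_2=167/720 ∈ [5/37, 9/37) → index 2
j=3: u_3=227/720 ∈ [9/37, 12/37) → index 3
j=4: u_4=287/720 ∈ [12/37, 19/37) → index 4
j=5: u_5=347/720 ∈ [12/37, 19/37) → index 4
j=6: u_6=407/720 ∈ [19/37, 24/37) → index 6
j=7: u_7=467/720 ∈ [19/37, 24/37) → index 6
j=8: u_8=527/720 ∈ [25/37, 28/37) → index 8
j=9: u_9=587/720 ∈ [29/37, 34/37) → index 10
j=10: u_10=647/720 ∈ [29/37, 34/37) → index 10
j=11: u_11=707/720 ∈ [34/37, 1) → index 11

0 2 2 3 4 4 6 6 8 10 10 11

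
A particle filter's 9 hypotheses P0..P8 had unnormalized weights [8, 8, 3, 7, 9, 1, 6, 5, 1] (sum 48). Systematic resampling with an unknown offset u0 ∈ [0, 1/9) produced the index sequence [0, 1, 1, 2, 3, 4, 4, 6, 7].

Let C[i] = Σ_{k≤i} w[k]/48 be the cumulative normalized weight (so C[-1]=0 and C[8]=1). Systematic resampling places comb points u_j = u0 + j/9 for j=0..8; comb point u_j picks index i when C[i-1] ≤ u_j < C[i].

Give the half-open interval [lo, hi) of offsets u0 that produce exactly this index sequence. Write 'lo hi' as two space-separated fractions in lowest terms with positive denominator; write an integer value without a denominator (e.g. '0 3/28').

1/18 1/16

C = [1/6, 1/3, 19/48, 13/24, 35/48, 3/4, 7/8, 47/48, 1]
j=0 picked index 0: u0 ∈ [0, 1/6)
j=1 picked index 1: u0 ∈ [1/18, 2/9)
j=2 picked index 1: u0 ∈ [-1/18, 1/9)
j=3 picked index 2: u0 ∈ [0, 1/16)
j=4 picked index 3: u0 ∈ [-7/144, 7/72)
j=5 picked index 4: u0 ∈ [-1/72, 25/144)
j=6 picked index 4: u0 ∈ [-1/8, 1/16)
j=7 picked index 6: u0 ∈ [-1/36, 7/72)
j=8 picked index 7: u0 ∈ [-1/72, 13/144)
intersection: [1/18, 1/16)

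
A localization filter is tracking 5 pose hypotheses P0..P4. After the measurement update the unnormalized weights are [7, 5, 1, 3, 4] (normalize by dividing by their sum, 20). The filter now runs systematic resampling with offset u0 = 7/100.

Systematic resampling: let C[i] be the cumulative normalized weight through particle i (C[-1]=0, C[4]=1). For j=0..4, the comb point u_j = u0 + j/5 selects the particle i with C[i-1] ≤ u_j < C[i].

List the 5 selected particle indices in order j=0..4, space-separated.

C = [7/20, 3/5, 13/20, 4/5, 1]
j=0: u_0=7/100 ∈ [0, 7/20) → index 0
j=1: u_1=27/100 ∈ [0, 7/20) → index 0
j=2: u_2=47/100 ∈ [7/20, 3/5) → index 1
j=3: u_3=67/100 ∈ [13/20, 4/5) → index 3
j=4: u_4=87/100 ∈ [4/5, 1) → index 4

0 0 1 3 4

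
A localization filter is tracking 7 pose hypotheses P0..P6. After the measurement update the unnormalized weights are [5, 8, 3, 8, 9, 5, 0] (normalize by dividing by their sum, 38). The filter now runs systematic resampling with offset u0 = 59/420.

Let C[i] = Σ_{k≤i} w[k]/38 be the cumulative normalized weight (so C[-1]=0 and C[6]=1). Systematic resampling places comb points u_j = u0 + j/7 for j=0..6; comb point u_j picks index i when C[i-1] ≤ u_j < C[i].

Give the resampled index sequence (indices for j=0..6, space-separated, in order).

C = [5/38, 13/38, 8/19, 12/19, 33/38, 1, 1]
j=0: u_0=59/420 ∈ [5/38, 13/38) → index 1
j=1: u_1=17/60 ∈ [5/38, 13/38) → index 1
j=2: u_2=179/420 ∈ [8/19, 12/19) → index 3
j=3: u_3=239/420 ∈ [8/19, 12/19) → index 3
j=4: u_4=299/420 ∈ [12/19, 33/38) → index 4
j=5: u_5=359/420 ∈ [12/19, 33/38) → index 4
j=6: u_6=419/420 ∈ [33/38, 1) → index 5

1 1 3 3 4 4 5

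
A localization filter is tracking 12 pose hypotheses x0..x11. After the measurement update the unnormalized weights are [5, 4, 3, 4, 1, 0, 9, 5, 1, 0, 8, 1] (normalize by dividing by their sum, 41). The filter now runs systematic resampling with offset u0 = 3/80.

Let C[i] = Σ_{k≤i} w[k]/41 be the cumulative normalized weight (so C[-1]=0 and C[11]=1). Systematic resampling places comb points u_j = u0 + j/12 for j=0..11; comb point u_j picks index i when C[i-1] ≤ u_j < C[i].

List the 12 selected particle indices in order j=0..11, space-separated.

0 0 1 2 3 6 6 6 7 10 10 10

C = [5/41, 9/41, 12/41, 16/41, 17/41, 17/41, 26/41, 31/41, 32/41, 32/41, 40/41, 1]
j=0: u_0=3/80 ∈ [0, 5/41) → index 0
j=1: u_1=29/240 ∈ [0, 5/41) → index 0
j=2: u_2=49/240 ∈ [5/41, 9/41) → index 1
j=3: u_3=23/80 ∈ [9/41, 12/41) → index 2
j=4: u_4=89/240 ∈ [12/41, 16/41) → index 3
j=5: u_5=109/240 ∈ [17/41, 26/41) → index 6
j=6: u_6=43/80 ∈ [17/41, 26/41) → index 6
j=7: u_7=149/240 ∈ [17/41, 26/41) → index 6
j=8: u_8=169/240 ∈ [26/41, 31/41) → index 7
j=9: u_9=63/80 ∈ [32/41, 40/41) → index 10
j=10: u_10=209/240 ∈ [32/41, 40/41) → index 10
j=11: u_11=229/240 ∈ [32/41, 40/41) → index 10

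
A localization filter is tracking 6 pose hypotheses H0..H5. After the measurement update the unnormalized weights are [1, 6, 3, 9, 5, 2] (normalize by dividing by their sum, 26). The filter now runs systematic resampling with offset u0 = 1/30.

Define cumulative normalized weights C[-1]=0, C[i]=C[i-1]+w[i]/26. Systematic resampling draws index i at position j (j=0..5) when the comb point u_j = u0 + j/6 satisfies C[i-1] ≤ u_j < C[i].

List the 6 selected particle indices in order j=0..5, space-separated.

0 1 2 3 3 4

C = [1/26, 7/26, 5/13, 19/26, 12/13, 1]
j=0: u_0=1/30 ∈ [0, 1/26) → index 0
j=1: u_1=1/5 ∈ [1/26, 7/26) → index 1
j=2: u_2=11/30 ∈ [7/26, 5/13) → index 2
j=3: u_3=8/15 ∈ [5/13, 19/26) → index 3
j=4: u_4=7/10 ∈ [5/13, 19/26) → index 3
j=5: u_5=13/15 ∈ [19/26, 12/13) → index 4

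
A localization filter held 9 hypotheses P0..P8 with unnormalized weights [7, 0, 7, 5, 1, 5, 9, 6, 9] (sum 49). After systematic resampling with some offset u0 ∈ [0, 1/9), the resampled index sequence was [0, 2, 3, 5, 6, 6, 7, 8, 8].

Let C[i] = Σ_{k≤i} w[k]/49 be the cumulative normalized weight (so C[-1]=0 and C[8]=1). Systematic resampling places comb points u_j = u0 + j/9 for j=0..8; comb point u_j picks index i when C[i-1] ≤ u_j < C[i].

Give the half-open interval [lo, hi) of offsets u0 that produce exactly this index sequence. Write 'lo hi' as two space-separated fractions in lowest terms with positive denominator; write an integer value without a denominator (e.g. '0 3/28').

C = [1/7, 1/7, 2/7, 19/49, 20/49, 25/49, 34/49, 40/49, 1]
j=0 picked index 0: u0 ∈ [0, 1/7)
j=1 picked index 2: u0 ∈ [2/63, 11/63)
j=2 picked index 3: u0 ∈ [4/63, 73/441)
j=3 picked index 5: u0 ∈ [11/147, 26/147)
j=4 picked index 6: u0 ∈ [29/441, 110/441)
j=5 picked index 6: u0 ∈ [-20/441, 61/441)
j=6 picked index 7: u0 ∈ [4/147, 22/147)
j=7 picked index 8: u0 ∈ [17/441, 2/9)
j=8 picked index 8: u0 ∈ [-32/441, 1/9)
intersection: [11/147, 1/9)

11/147 1/9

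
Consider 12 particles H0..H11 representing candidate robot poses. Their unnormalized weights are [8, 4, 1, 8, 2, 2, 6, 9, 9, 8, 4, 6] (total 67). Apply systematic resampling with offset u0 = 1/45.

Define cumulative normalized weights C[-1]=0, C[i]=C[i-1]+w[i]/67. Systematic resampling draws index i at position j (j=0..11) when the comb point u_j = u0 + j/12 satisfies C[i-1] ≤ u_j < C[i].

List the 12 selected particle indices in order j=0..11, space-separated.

0 0 2 3 5 6 7 8 8 9 10 11

C = [8/67, 12/67, 13/67, 21/67, 23/67, 25/67, 31/67, 40/67, 49/67, 57/67, 61/67, 1]
j=0: u_0=1/45 ∈ [0, 8/67) → index 0
j=1: u_1=19/180 ∈ [0, 8/67) → index 0
j=2: u_2=17/90 ∈ [12/67, 13/67) → index 2
j=3: u_3=49/180 ∈ [13/67, 21/67) → index 3
j=4: u_4=16/45 ∈ [23/67, 25/67) → index 5
j=5: u_5=79/180 ∈ [25/67, 31/67) → index 6
j=6: u_6=47/90 ∈ [31/67, 40/67) → index 7
j=7: u_7=109/180 ∈ [40/67, 49/67) → index 8
j=8: u_8=31/45 ∈ [40/67, 49/67) → index 8
j=9: u_9=139/180 ∈ [49/67, 57/67) → index 9
j=10: u_10=77/90 ∈ [57/67, 61/67) → index 10
j=11: u_11=169/180 ∈ [61/67, 1) → index 11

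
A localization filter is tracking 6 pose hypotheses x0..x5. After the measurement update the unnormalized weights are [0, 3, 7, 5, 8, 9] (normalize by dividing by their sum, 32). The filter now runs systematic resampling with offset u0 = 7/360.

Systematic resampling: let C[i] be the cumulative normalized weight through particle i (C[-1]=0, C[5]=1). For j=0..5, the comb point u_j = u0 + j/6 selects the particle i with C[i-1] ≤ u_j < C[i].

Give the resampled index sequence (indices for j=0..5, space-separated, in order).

1 2 3 4 4 5

C = [0, 3/32, 5/16, 15/32, 23/32, 1]
j=0: u_0=7/360 ∈ [0, 3/32) → index 1
j=1: u_1=67/360 ∈ [3/32, 5/16) → index 2
j=2: u_2=127/360 ∈ [5/16, 15/32) → index 3
j=3: u_3=187/360 ∈ [15/32, 23/32) → index 4
j=4: u_4=247/360 ∈ [15/32, 23/32) → index 4
j=5: u_5=307/360 ∈ [23/32, 1) → index 5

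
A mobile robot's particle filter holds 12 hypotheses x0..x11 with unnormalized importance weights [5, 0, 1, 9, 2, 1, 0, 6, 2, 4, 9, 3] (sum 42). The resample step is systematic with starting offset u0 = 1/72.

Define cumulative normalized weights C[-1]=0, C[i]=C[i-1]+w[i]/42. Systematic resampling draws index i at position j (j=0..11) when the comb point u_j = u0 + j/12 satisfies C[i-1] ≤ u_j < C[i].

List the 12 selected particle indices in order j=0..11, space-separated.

C = [5/42, 5/42, 1/7, 5/14, 17/42, 3/7, 3/7, 4/7, 13/21, 5/7, 13/14, 1]
j=0: u_0=1/72 ∈ [0, 5/42) → index 0
j=1: u_1=7/72 ∈ [0, 5/42) → index 0
j=2: u_2=13/72 ∈ [1/7, 5/14) → index 3
j=3: u_3=19/72 ∈ [1/7, 5/14) → index 3
j=4: u_4=25/72 ∈ [1/7, 5/14) → index 3
j=5: u_5=31/72 ∈ [3/7, 4/7) → index 7
j=6: u_6=37/72 ∈ [3/7, 4/7) → index 7
j=7: u_7=43/72 ∈ [4/7, 13/21) → index 8
j=8: u_8=49/72 ∈ [13/21, 5/7) → index 9
j=9: u_9=55/72 ∈ [5/7, 13/14) → index 10
j=10: u_10=61/72 ∈ [5/7, 13/14) → index 10
j=11: u_11=67/72 ∈ [13/14, 1) → index 11

0 0 3 3 3 7 7 8 9 10 10 11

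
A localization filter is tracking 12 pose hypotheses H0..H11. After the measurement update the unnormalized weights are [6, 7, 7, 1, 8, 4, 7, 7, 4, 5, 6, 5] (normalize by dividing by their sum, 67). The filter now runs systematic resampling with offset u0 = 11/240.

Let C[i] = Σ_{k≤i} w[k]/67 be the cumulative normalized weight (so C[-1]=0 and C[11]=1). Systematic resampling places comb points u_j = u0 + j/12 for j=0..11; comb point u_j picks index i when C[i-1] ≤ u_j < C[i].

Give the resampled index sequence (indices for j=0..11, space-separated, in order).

C = [6/67, 13/67, 20/67, 21/67, 29/67, 33/67, 40/67, 47/67, 51/67, 56/67, 62/67, 1]
j=0: u_0=11/240 ∈ [0, 6/67) → index 0
j=1: u_1=31/240 ∈ [6/67, 13/67) → index 1
j=2: u_2=17/80 ∈ [13/67, 20/67) → index 2
j=3: u_3=71/240 ∈ [13/67, 20/67) → index 2
j=4: u_4=91/240 ∈ [21/67, 29/67) → index 4
j=5: u_5=37/80 ∈ [29/67, 33/67) → index 5
j=6: u_6=131/240 ∈ [33/67, 40/67) → index 6
j=7: u_7=151/240 ∈ [40/67, 47/67) → index 7
j=8: u_8=57/80 ∈ [47/67, 51/67) → index 8
j=9: u_9=191/240 ∈ [51/67, 56/67) → index 9
j=10: u_10=211/240 ∈ [56/67, 62/67) → index 10
j=11: u_11=77/80 ∈ [62/67, 1) → index 11

0 1 2 2 4 5 6 7 8 9 10 11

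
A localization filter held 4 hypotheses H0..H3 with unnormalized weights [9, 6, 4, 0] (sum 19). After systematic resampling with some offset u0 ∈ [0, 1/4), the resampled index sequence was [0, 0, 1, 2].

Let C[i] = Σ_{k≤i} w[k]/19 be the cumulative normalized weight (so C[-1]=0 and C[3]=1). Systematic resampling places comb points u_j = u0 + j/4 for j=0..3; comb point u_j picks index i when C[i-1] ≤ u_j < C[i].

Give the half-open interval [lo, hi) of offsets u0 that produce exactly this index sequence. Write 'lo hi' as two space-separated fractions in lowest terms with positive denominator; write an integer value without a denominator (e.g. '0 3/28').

3/76 17/76

C = [9/19, 15/19, 1, 1]
j=0 picked index 0: u0 ∈ [0, 9/19)
j=1 picked index 0: u0 ∈ [-1/4, 17/76)
j=2 picked index 1: u0 ∈ [-1/38, 11/38)
j=3 picked index 2: u0 ∈ [3/76, 1/4)
intersection: [3/76, 17/76)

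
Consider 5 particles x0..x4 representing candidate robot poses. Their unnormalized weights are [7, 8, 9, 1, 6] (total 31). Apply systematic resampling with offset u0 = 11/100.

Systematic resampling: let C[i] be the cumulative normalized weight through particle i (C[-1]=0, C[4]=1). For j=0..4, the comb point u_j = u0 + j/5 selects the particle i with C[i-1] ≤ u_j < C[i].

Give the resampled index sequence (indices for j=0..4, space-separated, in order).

C = [7/31, 15/31, 24/31, 25/31, 1]
j=0: u_0=11/100 ∈ [0, 7/31) → index 0
j=1: u_1=31/100 ∈ [7/31, 15/31) → index 1
j=2: u_2=51/100 ∈ [15/31, 24/31) → index 2
j=3: u_3=71/100 ∈ [15/31, 24/31) → index 2
j=4: u_4=91/100 ∈ [25/31, 1) → index 4

0 1 2 2 4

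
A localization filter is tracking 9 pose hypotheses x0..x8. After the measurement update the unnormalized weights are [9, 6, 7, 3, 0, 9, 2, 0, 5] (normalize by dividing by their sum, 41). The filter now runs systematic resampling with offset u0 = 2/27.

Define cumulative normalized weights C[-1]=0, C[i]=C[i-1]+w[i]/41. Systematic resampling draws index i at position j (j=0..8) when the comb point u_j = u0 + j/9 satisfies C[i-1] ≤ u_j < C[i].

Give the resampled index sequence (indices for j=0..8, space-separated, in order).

C = [9/41, 15/41, 22/41, 25/41, 25/41, 34/41, 36/41, 36/41, 1]
j=0: u_0=2/27 ∈ [0, 9/41) → index 0
j=1: u_1=5/27 ∈ [0, 9/41) → index 0
j=2: u_2=8/27 ∈ [9/41, 15/41) → index 1
j=3: u_3=11/27 ∈ [15/41, 22/41) → index 2
j=4: u_4=14/27 ∈ [15/41, 22/41) → index 2
j=5: u_5=17/27 ∈ [25/41, 34/41) → index 5
j=6: u_6=20/27 ∈ [25/41, 34/41) → index 5
j=7: u_7=23/27 ∈ [34/41, 36/41) → index 6
j=8: u_8=26/27 ∈ [36/41, 1) → index 8

0 0 1 2 2 5 5 6 8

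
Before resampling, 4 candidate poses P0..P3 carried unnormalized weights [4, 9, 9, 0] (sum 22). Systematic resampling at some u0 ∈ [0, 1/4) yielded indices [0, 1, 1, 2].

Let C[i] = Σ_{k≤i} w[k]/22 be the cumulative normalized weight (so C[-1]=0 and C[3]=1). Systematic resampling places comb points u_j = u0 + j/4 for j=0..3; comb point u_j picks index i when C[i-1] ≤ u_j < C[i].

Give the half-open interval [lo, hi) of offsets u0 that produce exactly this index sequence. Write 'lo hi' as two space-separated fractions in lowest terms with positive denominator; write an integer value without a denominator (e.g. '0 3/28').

C = [2/11, 13/22, 1, 1]
j=0 picked index 0: u0 ∈ [0, 2/11)
j=1 picked index 1: u0 ∈ [-3/44, 15/44)
j=2 picked index 1: u0 ∈ [-7/22, 1/11)
j=3 picked index 2: u0 ∈ [-7/44, 1/4)
intersection: [0, 1/11)

0 1/11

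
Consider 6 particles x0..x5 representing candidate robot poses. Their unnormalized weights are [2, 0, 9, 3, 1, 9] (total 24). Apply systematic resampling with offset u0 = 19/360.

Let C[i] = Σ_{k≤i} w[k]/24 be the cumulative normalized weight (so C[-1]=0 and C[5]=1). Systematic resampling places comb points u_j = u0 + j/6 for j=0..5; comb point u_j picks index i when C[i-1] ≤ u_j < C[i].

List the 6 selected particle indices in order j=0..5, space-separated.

C = [1/12, 1/12, 11/24, 7/12, 5/8, 1]
j=0: u_0=19/360 ∈ [0, 1/12) → index 0
j=1: u_1=79/360 ∈ [1/12, 11/24) → index 2
j=2: u_2=139/360 ∈ [1/12, 11/24) → index 2
j=3: u_3=199/360 ∈ [11/24, 7/12) → index 3
j=4: u_4=259/360 ∈ [5/8, 1) → index 5
j=5: u_5=319/360 ∈ [5/8, 1) → index 5

0 2 2 3 5 5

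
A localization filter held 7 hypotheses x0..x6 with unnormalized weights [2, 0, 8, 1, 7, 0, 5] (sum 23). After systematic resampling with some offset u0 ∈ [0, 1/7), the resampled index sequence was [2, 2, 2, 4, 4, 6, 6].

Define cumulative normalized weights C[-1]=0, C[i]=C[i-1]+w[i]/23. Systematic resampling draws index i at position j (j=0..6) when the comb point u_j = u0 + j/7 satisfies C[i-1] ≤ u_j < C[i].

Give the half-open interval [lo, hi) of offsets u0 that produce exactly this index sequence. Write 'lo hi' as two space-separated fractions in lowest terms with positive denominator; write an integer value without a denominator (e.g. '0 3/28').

C = [2/23, 2/23, 10/23, 11/23, 18/23, 18/23, 1]
j=0 picked index 2: u0 ∈ [2/23, 10/23)
j=1 picked index 2: u0 ∈ [-9/161, 47/161)
j=2 picked index 2: u0 ∈ [-32/161, 24/161)
j=3 picked index 4: u0 ∈ [8/161, 57/161)
j=4 picked index 4: u0 ∈ [-15/161, 34/161)
j=5 picked index 6: u0 ∈ [11/161, 2/7)
j=6 picked index 6: u0 ∈ [-12/161, 1/7)
intersection: [2/23, 1/7)

2/23 1/7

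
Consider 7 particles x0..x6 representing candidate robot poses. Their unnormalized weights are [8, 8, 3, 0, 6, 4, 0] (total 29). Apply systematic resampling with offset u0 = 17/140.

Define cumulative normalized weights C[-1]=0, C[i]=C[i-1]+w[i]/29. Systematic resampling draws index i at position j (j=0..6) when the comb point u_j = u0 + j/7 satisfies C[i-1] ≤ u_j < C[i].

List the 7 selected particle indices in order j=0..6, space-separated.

C = [8/29, 16/29, 19/29, 19/29, 25/29, 1, 1]
j=0: u_0=17/140 ∈ [0, 8/29) → index 0
j=1: u_1=37/140 ∈ [0, 8/29) → index 0
j=2: u_2=57/140 ∈ [8/29, 16/29) → index 1
j=3: u_3=11/20 ∈ [8/29, 16/29) → index 1
j=4: u_4=97/140 ∈ [19/29, 25/29) → index 4
j=5: u_5=117/140 ∈ [19/29, 25/29) → index 4
j=6: u_6=137/140 ∈ [25/29, 1) → index 5

0 0 1 1 4 4 5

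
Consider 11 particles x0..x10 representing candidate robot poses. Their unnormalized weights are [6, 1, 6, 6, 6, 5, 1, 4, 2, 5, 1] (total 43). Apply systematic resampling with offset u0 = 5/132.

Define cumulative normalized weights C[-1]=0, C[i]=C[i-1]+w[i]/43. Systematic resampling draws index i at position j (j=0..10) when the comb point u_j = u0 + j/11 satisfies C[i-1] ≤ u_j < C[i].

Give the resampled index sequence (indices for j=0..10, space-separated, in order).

0 0 2 3 3 4 5 5 7 8 9

C = [6/43, 7/43, 13/43, 19/43, 25/43, 30/43, 31/43, 35/43, 37/43, 42/43, 1]
j=0: u_0=5/132 ∈ [0, 6/43) → index 0
j=1: u_1=17/132 ∈ [0, 6/43) → index 0
j=2: u_2=29/132 ∈ [7/43, 13/43) → index 2
j=3: u_3=41/132 ∈ [13/43, 19/43) → index 3
j=4: u_4=53/132 ∈ [13/43, 19/43) → index 3
j=5: u_5=65/132 ∈ [19/43, 25/43) → index 4
j=6: u_6=7/12 ∈ [25/43, 30/43) → index 5
j=7: u_7=89/132 ∈ [25/43, 30/43) → index 5
j=8: u_8=101/132 ∈ [31/43, 35/43) → index 7
j=9: u_9=113/132 ∈ [35/43, 37/43) → index 8
j=10: u_10=125/132 ∈ [37/43, 42/43) → index 9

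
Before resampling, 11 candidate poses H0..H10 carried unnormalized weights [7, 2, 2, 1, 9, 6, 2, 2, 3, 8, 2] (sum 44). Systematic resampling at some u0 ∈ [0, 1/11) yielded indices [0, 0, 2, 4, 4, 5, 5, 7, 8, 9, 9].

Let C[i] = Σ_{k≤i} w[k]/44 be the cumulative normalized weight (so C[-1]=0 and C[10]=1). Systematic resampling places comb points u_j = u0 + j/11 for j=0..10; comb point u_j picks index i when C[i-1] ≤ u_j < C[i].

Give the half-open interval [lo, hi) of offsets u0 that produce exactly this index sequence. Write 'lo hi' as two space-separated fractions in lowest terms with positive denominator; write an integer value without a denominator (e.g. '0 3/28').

C = [7/44, 9/44, 1/4, 3/11, 21/44, 27/44, 29/44, 31/44, 17/22, 21/22, 1]
j=0 picked index 0: u0 ∈ [0, 7/44)
j=1 picked index 0: u0 ∈ [-1/11, 3/44)
j=2 picked index 2: u0 ∈ [1/44, 3/44)
j=3 picked index 4: u0 ∈ [0, 9/44)
j=4 picked index 4: u0 ∈ [-1/11, 5/44)
j=5 picked index 5: u0 ∈ [1/44, 7/44)
j=6 picked index 5: u0 ∈ [-3/44, 3/44)
j=7 picked index 7: u0 ∈ [1/44, 3/44)
j=8 picked index 8: u0 ∈ [-1/44, 1/22)
j=9 picked index 9: u0 ∈ [-1/22, 3/22)
j=10 picked index 9: u0 ∈ [-3/22, 1/22)
intersection: [1/44, 1/22)

1/44 1/22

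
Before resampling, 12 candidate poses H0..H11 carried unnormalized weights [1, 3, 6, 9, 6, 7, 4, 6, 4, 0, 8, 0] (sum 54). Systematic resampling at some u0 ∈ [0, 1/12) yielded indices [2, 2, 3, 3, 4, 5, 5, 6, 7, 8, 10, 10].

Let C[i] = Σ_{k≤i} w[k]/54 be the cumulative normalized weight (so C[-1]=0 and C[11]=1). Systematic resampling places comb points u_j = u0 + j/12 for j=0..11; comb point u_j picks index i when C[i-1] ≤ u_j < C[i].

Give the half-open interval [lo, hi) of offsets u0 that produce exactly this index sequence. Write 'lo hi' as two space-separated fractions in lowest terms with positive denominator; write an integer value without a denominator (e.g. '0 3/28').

2/27 1/12

C = [1/54, 2/27, 5/27, 19/54, 25/54, 16/27, 2/3, 7/9, 23/27, 23/27, 1, 1]
j=0 picked index 2: u0 ∈ [2/27, 5/27)
j=1 picked index 2: u0 ∈ [-1/108, 11/108)
j=2 picked index 3: u0 ∈ [1/54, 5/27)
j=3 picked index 3: u0 ∈ [-7/108, 11/108)
j=4 picked index 4: u0 ∈ [1/54, 7/54)
j=5 picked index 5: u0 ∈ [5/108, 19/108)
j=6 picked index 5: u0 ∈ [-1/27, 5/54)
j=7 picked index 6: u0 ∈ [1/108, 1/12)
j=8 picked index 7: u0 ∈ [0, 1/9)
j=9 picked index 8: u0 ∈ [1/36, 11/108)
j=10 picked index 10: u0 ∈ [1/54, 1/6)
j=11 picked index 10: u0 ∈ [-7/108, 1/12)
intersection: [2/27, 1/12)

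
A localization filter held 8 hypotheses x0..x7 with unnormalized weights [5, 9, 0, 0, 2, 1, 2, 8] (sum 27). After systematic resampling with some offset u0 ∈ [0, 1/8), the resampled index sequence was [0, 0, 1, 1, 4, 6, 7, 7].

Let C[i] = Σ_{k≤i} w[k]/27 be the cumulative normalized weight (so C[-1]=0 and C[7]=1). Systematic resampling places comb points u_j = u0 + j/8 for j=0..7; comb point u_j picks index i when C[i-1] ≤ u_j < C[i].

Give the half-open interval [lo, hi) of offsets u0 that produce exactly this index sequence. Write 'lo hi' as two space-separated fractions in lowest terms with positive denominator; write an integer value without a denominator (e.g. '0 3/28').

1/54 13/216

C = [5/27, 14/27, 14/27, 14/27, 16/27, 17/27, 19/27, 1]
j=0 picked index 0: u0 ∈ [0, 5/27)
j=1 picked index 0: u0 ∈ [-1/8, 13/216)
j=2 picked index 1: u0 ∈ [-7/108, 29/108)
j=3 picked index 1: u0 ∈ [-41/216, 31/216)
j=4 picked index 4: u0 ∈ [1/54, 5/54)
j=5 picked index 6: u0 ∈ [1/216, 17/216)
j=6 picked index 7: u0 ∈ [-5/108, 1/4)
j=7 picked index 7: u0 ∈ [-37/216, 1/8)
intersection: [1/54, 13/216)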